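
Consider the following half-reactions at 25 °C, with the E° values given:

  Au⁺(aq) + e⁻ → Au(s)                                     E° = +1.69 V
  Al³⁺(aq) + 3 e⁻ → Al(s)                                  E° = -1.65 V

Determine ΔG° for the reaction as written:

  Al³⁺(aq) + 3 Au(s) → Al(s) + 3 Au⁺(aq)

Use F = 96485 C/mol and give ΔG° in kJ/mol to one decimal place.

+966.8 kJ/mol

As written, Al³⁺/Al is reduced (cathode) and Au⁺/Au is oxidised (anode), so E°cell = (-1.65) − (+1.69) = -3.34 V.
Balancing electrons gives n = 3.
ΔG° = −nFE° = −(3)(96485)(-3.34) = 966,780 J = +966.8 kJ/mol.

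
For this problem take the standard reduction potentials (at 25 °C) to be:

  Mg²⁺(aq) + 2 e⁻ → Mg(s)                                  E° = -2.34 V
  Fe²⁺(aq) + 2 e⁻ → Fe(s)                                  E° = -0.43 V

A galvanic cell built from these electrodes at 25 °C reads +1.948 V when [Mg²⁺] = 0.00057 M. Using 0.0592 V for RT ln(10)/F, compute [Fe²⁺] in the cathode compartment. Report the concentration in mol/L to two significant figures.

Fe²⁺/Fe is the cathode, Mg²⁺/Mg the anode: E°cell = +1.91 V, n = 2.
Overall reaction: Fe²⁺(aq) + Mg(s) → Fe(s) + Mg²⁺(aq); Q = [Mg²⁺]^1/[Fe²⁺]^1.
From E = E° − (0.0592/n) log Q: log Q = (E° − E)·n/0.0592 = (+1.91 − (+1.948))·2/0.0592 = -1.2838.
So 1·log[Fe²⁺] = 1·log(0.00057) − log Q = -3.2441 − (-1.2838) = -1.9603; [Fe²⁺] = 10^(-1.9603) ≈ 0.011 M.

0.011 M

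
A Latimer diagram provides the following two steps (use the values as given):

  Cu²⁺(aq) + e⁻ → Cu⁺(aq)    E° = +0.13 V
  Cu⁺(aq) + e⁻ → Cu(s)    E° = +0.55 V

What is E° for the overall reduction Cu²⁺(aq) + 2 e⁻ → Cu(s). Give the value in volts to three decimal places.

+0.340 V

Standard free energies of sequential steps add: ΔG°₃ = ΔG°₁ + ΔG°₂, so n₃E°₃ = n₁E°₁ + n₂E°₂.
E°₃ = (1×+0.13 + 1×+0.55) / 2 = (+0.680) / 2 = +0.340 V.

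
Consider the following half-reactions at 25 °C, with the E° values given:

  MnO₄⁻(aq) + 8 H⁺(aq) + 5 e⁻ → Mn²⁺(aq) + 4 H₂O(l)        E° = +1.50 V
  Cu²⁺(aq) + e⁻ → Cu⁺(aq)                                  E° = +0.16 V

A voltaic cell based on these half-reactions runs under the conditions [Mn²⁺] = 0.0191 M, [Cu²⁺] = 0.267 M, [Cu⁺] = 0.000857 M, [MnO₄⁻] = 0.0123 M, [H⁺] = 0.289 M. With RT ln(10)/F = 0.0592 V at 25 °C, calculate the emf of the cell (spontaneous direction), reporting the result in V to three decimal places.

MnO₄⁻/Mn²⁺ is the cathode (higher E°), Cu²⁺/Cu⁺ the anode: E°cell = +1.50 − (+0.16) = +1.34 V, n = 5.
Overall: MnO₄⁻(aq) + 8 H⁺(aq) + 5 Cu⁺(aq) → Mn²⁺(aq) + 4 H₂O(l) + 5 Cu²⁺(aq)
Q = [Mn²⁺]·[Cu²⁺]^5 / ([MnO₄⁻]·[H⁺]^8·[Cu⁺]^5); log Q = 16.972.
E = E° − (0.0592/n) log Q = +1.34 − (0.0592/5)(16.972) = +1.139 V.

+1.139 V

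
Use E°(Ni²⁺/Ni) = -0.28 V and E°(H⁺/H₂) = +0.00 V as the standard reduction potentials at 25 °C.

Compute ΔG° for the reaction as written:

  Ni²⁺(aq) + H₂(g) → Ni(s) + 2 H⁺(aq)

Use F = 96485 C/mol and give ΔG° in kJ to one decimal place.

As written, Ni²⁺/Ni is reduced (cathode) and H⁺/H₂ is oxidised (anode), so E°cell = (-0.28) − (+0.00) = -0.28 V.
Balancing electrons gives n = 2.
ΔG° = −nFE° = −(2)(96485)(-0.28) = 54,032 J = +54.0 kJ.

+54.0 kJ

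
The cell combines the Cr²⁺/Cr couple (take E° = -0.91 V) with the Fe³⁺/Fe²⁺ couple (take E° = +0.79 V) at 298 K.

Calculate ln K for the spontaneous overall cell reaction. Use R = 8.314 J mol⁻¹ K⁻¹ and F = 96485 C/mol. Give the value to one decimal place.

Cathode: Fe³⁺/Fe²⁺; anode: Cr²⁺/Cr. E°cell = (+0.79) − (-0.91) = +1.70 V, with n = 2.
ΔG° = −nFE° = −RT ln K, so ln K = nFE°/(RT) = (2)(96485)(+1.70) / ((8.314)(298)) = 132.407.

132.4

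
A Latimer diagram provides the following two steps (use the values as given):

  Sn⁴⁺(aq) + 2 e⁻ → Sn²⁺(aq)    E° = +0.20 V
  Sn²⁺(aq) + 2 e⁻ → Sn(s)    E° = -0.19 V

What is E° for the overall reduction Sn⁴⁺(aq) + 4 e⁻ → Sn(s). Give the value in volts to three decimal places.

+0.005 V

Standard free energies of sequential steps add: ΔG°₃ = ΔG°₁ + ΔG°₂, so n₃E°₃ = n₁E°₁ + n₂E°₂.
E°₃ = (2×+0.20 + 2×-0.19) / 4 = (+0.020) / 4 = +0.005 V.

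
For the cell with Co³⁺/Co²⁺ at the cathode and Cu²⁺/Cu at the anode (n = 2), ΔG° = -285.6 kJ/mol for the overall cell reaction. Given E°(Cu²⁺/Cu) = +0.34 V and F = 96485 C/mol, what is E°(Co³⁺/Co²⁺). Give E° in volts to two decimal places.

+1.82 V

E°cell = −ΔG°/(nF) = −(-285.6×10³)/((2)(96485)) = +1.480 V.
Since Co³⁺/Co²⁺ is the cathode and Cu²⁺/Cu the anode, E°cell = E°(Co³⁺/Co²⁺) − E°(Cu²⁺/Cu).
So E°(Co³⁺/Co²⁺) = E°cell + E°(Cu²⁺/Cu) = +1.480 + (+0.34) = +1.82 V.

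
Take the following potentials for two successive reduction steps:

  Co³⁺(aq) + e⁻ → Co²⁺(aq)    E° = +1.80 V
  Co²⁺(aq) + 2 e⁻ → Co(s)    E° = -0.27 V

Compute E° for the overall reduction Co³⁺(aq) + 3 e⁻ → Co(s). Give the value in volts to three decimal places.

Adding the free-energy changes (−nFE°) of the two steps gives −n₃FE°₃ = −n₁FE°₁ − n₂FE°₂.
E°₃ = (1×+1.80 + 2×-0.27) / 3 = (+1.260) / 3 = +0.420 V.

+0.420 V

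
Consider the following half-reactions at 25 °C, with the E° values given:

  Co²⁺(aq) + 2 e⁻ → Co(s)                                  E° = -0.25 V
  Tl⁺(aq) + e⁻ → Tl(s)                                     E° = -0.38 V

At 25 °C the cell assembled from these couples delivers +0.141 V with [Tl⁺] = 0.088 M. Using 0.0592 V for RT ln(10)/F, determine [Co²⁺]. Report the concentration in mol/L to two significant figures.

Co²⁺/Co is the cathode, Tl⁺/Tl the anode: E°cell = +0.13 V, n = 2.
Overall reaction: Co²⁺(aq) + 2 Tl(s) → Co(s) + 2 Tl⁺(aq); Q = [Tl⁺]^2/[Co²⁺]^1.
From E = E° − (0.0592/n) log Q: log Q = (E° − E)·n/0.0592 = (+0.13 − (+0.141))·2/0.0592 = -0.3716.
So 1·log[Co²⁺] = 2·log(0.088) − log Q = -2.1110 − (-0.3716) = -1.7394; [Co²⁺] = 10^(-1.7394) ≈ 0.018 M.

0.018 M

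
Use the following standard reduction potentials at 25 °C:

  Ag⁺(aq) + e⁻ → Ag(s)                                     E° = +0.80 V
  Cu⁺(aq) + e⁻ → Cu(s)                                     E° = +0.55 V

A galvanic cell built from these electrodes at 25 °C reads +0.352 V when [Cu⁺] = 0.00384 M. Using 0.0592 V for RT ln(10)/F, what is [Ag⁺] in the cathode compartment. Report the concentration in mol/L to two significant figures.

0.20 M

Ag⁺/Ag is the cathode, Cu⁺/Cu the anode: E°cell = +0.25 V, n = 1.
Overall reaction: Ag⁺(aq) + Cu(s) → Ag(s) + Cu⁺(aq); Q = [Cu⁺]^1/[Ag⁺]^1.
From E = E° − (0.0592/n) log Q: log Q = (E° − E)·n/0.0592 = (+0.25 − (+0.352))·1/0.0592 = -1.7230.
So 1·log[Ag⁺] = 1·log(0.00384) − log Q = -2.4157 − (-1.7230) = -0.6927; [Ag⁺] = 10^(-0.6927) ≈ 0.20 M.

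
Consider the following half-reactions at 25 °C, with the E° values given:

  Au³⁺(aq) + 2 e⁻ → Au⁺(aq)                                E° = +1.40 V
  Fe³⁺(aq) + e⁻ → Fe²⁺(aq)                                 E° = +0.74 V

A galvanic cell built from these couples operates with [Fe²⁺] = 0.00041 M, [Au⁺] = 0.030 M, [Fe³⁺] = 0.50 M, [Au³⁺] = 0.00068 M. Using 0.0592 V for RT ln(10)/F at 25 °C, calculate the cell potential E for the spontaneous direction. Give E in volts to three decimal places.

+0.429 V

Au³⁺/Au⁺ is the cathode (higher E°), Fe³⁺/Fe²⁺ the anode: E°cell = +1.40 − (+0.74) = +0.66 V, n = 2.
Overall: Au³⁺(aq) + 2 Fe²⁺(aq) → Au⁺(aq) + 2 Fe³⁺(aq)
Q = [Au⁺]·[Fe³⁺]^2 / ([Au³⁺]·[Fe²⁺]^2); log Q = 7.817.
E = E° − (0.0592/n) log Q = +0.66 − (0.0592/2)(7.817) = +0.429 V.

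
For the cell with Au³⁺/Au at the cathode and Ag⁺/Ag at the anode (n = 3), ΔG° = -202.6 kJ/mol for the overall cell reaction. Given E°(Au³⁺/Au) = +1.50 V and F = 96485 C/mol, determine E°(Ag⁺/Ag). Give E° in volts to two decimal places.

+0.80 V

E°cell = −ΔG°/(nF) = −(-202.6×10³)/((3)(96485)) = +0.700 V.
Since Au³⁺/Au is the cathode and Ag⁺/Ag the anode, E°cell = E°(Au³⁺/Au) − E°(Ag⁺/Ag).
So E°(Ag⁺/Ag) = E°(Au³⁺/Au) − E°cell = (+1.50) − (+0.700) = +0.80 V.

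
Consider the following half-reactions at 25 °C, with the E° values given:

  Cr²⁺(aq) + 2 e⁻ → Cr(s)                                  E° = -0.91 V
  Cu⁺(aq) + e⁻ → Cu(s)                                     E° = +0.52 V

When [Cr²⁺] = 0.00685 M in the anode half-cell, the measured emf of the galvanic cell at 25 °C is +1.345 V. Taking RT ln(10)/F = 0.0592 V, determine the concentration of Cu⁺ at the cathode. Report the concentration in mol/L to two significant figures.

0.0030 M

Cu⁺/Cu is the cathode, Cr²⁺/Cr the anode: E°cell = +1.43 V, n = 2.
Overall reaction: 2 Cu⁺(aq) + Cr(s) → 2 Cu(s) + Cr²⁺(aq); Q = [Cr²⁺]^1/[Cu⁺]^2.
From E = E° − (0.0592/n) log Q: log Q = (E° − E)·n/0.0592 = (+1.43 − (+1.345))·2/0.0592 = 2.8716.
So 2·log[Cu⁺] = 1·log(0.00685) − log Q = -2.1643 − (2.8716) = -5.0359; log[Cu⁺] = -5.0359 / 2 = -2.5179; [Cu⁺] = 10^(-2.5179) ≈ 0.0030 M.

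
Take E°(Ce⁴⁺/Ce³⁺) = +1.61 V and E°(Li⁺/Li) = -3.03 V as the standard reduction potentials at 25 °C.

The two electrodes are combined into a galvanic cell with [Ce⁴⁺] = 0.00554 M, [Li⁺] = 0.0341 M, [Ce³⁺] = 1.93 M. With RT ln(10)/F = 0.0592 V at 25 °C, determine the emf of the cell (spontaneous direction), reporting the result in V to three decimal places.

Ce⁴⁺/Ce³⁺ is the cathode (higher E°), Li⁺/Li the anode: E°cell = +1.61 − (-3.03) = +4.64 V, n = 1.
Overall: Ce⁴⁺(aq) + Li(s) → Ce³⁺(aq) + Li⁺(aq)
Q = [Ce³⁺]·[Li⁺] / ([Ce⁴⁺]); log Q = 1.075.
E = E° − (0.0592/n) log Q = +4.64 − (0.0592/1)(1.075) = +4.576 V.

+4.576 V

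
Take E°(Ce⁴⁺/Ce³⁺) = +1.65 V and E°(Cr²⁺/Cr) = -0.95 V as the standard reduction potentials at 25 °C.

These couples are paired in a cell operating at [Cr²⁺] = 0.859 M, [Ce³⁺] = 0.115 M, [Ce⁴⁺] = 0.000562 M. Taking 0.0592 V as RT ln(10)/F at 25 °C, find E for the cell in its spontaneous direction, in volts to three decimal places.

+2.465 V

Ce⁴⁺/Ce³⁺ is the cathode (higher E°), Cr²⁺/Cr the anode: E°cell = +1.65 − (-0.95) = +2.60 V, n = 2.
Overall: 2 Ce⁴⁺(aq) + Cr(s) → 2 Ce³⁺(aq) + Cr²⁺(aq)
Q = [Ce³⁺]^2·[Cr²⁺] / ([Ce⁴⁺]^2); log Q = 4.556.
E = E° − (0.0592/n) log Q = +2.60 − (0.0592/2)(4.556) = +2.465 V.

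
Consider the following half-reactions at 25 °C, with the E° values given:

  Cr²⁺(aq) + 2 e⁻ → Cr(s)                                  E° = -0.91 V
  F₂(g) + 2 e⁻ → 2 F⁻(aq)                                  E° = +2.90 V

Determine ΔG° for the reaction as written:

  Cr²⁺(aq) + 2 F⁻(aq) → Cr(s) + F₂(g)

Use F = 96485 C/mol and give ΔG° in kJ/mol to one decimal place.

+735.2 kJ/mol

As written, Cr²⁺/Cr is reduced (cathode) and F₂/F⁻ is oxidised (anode), so E°cell = (-0.91) − (+2.90) = -3.81 V.
Balancing electrons gives n = 2.
ΔG° = −nFE° = −(2)(96485)(-3.81) = 735,216 J = +735.2 kJ/mol.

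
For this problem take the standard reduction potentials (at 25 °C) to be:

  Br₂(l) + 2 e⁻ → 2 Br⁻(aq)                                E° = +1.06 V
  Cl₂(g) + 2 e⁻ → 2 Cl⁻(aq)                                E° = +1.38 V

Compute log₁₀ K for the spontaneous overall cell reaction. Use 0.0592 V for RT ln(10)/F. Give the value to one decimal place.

Cathode: Cl₂/Cl⁻; anode: Br₂/Br⁻. E°cell = +0.32 V, n = 2.
log K = nE°cell / 0.0592 = (2)(+0.32) / 0.0592 = 10.8.

10.8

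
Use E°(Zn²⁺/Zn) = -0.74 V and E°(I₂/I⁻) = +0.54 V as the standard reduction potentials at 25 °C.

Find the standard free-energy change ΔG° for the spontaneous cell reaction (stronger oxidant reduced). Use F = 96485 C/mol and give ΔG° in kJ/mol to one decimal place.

-247.0 kJ/mol

I₂/I⁻ (E° = +0.54 V) is the cathode; Zn²⁺/Zn (E° = -0.74 V) is the anode, so E°cell = +1.28 V.
Balancing electrons gives n = 2 (lcm of 2 and 2).
ΔG° = −nFE° = −(2)(96485)(+1.28) = -247,002 J = -247.0 kJ/mol.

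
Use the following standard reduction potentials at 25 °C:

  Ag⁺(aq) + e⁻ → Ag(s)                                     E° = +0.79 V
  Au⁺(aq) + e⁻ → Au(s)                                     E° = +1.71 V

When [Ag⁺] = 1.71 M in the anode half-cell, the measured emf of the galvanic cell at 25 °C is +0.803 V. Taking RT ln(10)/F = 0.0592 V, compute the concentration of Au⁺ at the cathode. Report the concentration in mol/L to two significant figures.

Au⁺/Au is the cathode, Ag⁺/Ag the anode: E°cell = +0.92 V, n = 1.
Overall reaction: Au⁺(aq) + Ag(s) → Au(s) + Ag⁺(aq); Q = [Ag⁺]^1/[Au⁺]^1.
From E = E° − (0.0592/n) log Q: log Q = (E° − E)·n/0.0592 = (+0.92 − (+0.803))·1/0.0592 = 1.9764.
So 1·log[Au⁺] = 1·log(1.71) − log Q = 0.2330 − (1.9764) = -1.7434; [Au⁺] = 10^(-1.7434) ≈ 0.018 M.

0.018 M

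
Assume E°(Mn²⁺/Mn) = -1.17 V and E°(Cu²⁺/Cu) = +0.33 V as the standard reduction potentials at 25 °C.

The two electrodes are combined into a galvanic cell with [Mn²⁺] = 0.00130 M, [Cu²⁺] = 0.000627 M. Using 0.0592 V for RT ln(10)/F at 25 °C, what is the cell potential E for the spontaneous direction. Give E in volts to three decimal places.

Cu²⁺/Cu is the cathode (higher E°), Mn²⁺/Mn the anode: E°cell = +0.33 − (-1.17) = +1.50 V, n = 2.
Overall: Cu²⁺(aq) + Mn(s) → Cu(s) + Mn²⁺(aq)
Q = [Mn²⁺] / ([Cu²⁺]); log Q = 0.317.
E = E° − (0.0592/n) log Q = +1.50 − (0.0592/2)(0.317) = +1.491 V.

+1.491 V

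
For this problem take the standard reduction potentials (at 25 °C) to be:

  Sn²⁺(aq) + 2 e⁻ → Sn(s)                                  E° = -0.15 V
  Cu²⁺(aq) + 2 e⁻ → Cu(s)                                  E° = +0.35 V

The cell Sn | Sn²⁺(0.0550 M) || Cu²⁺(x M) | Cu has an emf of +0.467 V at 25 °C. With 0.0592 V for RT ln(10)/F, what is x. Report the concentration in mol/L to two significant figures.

0.0042 M

Cu²⁺/Cu is the cathode, Sn²⁺/Sn the anode: E°cell = +0.50 V, n = 2.
Overall reaction: Cu²⁺(aq) + Sn(s) → Cu(s) + Sn²⁺(aq); Q = [Sn²⁺]^1/[Cu²⁺]^1.
From E = E° − (0.0592/n) log Q: log Q = (E° − E)·n/0.0592 = (+0.50 − (+0.467))·2/0.0592 = 1.1149.
So 1·log[Cu²⁺] = 1·log(0.055) − log Q = -1.2596 − (1.1149) = -2.3745; [Cu²⁺] = 10^(-2.3745) ≈ 0.0042 M.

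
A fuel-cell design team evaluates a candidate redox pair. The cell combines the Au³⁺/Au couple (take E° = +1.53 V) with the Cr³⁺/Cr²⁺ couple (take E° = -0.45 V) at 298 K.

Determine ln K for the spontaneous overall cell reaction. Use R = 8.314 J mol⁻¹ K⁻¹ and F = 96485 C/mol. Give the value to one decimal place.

Cathode: Au³⁺/Au; anode: Cr³⁺/Cr²⁺. E°cell = (+1.53) − (-0.45) = +1.98 V, with n = 3.
ΔG° = −nFE° = −RT ln K, so ln K = nFE°/(RT) = (3)(96485)(+1.98) / ((8.314)(298)) = 231.324.

231.3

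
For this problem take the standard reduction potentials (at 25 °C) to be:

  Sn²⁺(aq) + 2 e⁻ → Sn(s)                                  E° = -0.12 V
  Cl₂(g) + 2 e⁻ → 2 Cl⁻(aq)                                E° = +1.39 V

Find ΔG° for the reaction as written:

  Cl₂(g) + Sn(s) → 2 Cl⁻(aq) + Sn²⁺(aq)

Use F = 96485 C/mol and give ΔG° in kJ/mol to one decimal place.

As written, Cl₂/Cl⁻ is reduced (cathode) and Sn²⁺/Sn is oxidised (anode), so E°cell = (+1.39) − (-0.12) = +1.51 V.
Balancing electrons gives n = 2.
ΔG° = −nFE° = −(2)(96485)(+1.51) = -291,385 J = -291.4 kJ/mol.

-291.4 kJ/mol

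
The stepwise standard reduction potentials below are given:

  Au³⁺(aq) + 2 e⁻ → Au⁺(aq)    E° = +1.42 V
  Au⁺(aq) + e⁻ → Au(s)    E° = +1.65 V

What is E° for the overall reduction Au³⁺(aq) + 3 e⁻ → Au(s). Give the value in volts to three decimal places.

Adding the free-energy changes (−nFE°) of the two steps gives −n₃FE°₃ = −n₁FE°₁ − n₂FE°₂.
E°₃ = (2×+1.42 + 1×+1.65) / 3 = (+4.490) / 3 = +1.497 V.

+1.497 V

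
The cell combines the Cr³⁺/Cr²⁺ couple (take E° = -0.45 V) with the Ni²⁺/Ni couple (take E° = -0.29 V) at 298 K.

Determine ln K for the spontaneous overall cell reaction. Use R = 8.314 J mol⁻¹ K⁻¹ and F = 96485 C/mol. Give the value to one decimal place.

Cathode: Ni²⁺/Ni; anode: Cr³⁺/Cr²⁺. E°cell = (-0.29) − (-0.45) = +0.16 V, with n = 2.
ΔG° = −nFE° = −RT ln K, so ln K = nFE°/(RT) = (2)(96485)(+0.16) / ((8.314)(298)) = 12.462.

12.5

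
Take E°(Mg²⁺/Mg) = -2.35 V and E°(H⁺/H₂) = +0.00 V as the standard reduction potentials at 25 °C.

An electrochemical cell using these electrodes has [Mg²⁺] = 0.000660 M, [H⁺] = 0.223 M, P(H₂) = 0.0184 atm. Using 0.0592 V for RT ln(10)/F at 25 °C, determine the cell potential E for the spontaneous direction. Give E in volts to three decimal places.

H⁺/H₂ is the cathode (higher E°), Mg²⁺/Mg the anode: E°cell = +0.00 − (-2.35) = +2.35 V, n = 2.
Overall: 2 H⁺(aq) + Mg(s) → H₂(g) + Mg²⁺(aq)
Q = P(H₂)·[Mg²⁺] / ([H⁺]^2); log Q = -3.612.
E = E° − (0.0592/n) log Q = +2.35 − (0.0592/2)(-3.612) = +2.457 V.

+2.457 V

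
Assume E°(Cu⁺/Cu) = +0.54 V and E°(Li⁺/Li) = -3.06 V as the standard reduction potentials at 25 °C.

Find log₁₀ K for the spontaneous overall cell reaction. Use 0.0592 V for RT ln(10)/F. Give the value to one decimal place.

Cathode: Cu⁺/Cu; anode: Li⁺/Li. E°cell = +3.60 V, n = 1.
log K = nE°cell / 0.0592 = (1)(+3.60) / 0.0592 = 60.8.

60.8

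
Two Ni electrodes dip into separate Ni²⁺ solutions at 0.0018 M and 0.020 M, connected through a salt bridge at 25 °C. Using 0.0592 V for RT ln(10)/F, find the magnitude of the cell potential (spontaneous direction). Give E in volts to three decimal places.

For a concentration cell E°cell = 0. The 0.020 M side is the cathode (reduction is favoured where [Ni²⁺] is higher).
With n = 2, E = −(0.0592/2) log([Ni²⁺]ₐₙ/[Ni²⁺]꜀ₐₜ) = −(0.0592/2) log(0.0018/0.02) = −(0.0592/2)(-1.046) = +0.031 V.

+0.031 V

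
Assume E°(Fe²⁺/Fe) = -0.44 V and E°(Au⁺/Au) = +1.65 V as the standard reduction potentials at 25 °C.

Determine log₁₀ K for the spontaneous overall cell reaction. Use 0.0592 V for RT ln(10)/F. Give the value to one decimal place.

Cathode: Au⁺/Au; anode: Fe²⁺/Fe. E°cell = +2.09 V, n = 2.
log K = nE°cell / 0.0592 = (2)(+2.09) / 0.0592 = 70.6.

70.6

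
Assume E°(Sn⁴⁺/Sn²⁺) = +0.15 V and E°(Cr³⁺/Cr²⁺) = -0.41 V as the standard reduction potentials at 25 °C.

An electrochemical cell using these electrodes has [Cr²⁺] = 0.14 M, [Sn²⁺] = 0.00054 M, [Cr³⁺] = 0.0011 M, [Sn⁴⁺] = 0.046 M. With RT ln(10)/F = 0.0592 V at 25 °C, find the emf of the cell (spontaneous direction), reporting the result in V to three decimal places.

Sn⁴⁺/Sn²⁺ is the cathode (higher E°), Cr³⁺/Cr²⁺ the anode: E°cell = +0.15 − (-0.41) = +0.56 V, n = 2.
Overall: Sn⁴⁺(aq) + 2 Cr²⁺(aq) → Sn²⁺(aq) + 2 Cr³⁺(aq)
Q = [Sn²⁺]·[Cr³⁺]^2 / ([Sn⁴⁺]·[Cr²⁺]^2); log Q = -6.140.
E = E° − (0.0592/n) log Q = +0.56 − (0.0592/2)(-6.140) = +0.742 V.

+0.742 V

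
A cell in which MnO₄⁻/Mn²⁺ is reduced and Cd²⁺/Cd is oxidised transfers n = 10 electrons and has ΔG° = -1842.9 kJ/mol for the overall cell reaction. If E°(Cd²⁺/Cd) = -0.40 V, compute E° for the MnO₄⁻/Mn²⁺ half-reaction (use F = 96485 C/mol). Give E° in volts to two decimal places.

+1.51 V

E°cell = −ΔG°/(nF) = −(-1842.9×10³)/((10)(96485)) = +1.910 V.
Since MnO₄⁻/Mn²⁺ is the cathode and Cd²⁺/Cd the anode, E°cell = E°(MnO₄⁻/Mn²⁺) − E°(Cd²⁺/Cd).
So E°(MnO₄⁻/Mn²⁺) = E°cell + E°(Cd²⁺/Cd) = +1.910 + (-0.40) = +1.51 V.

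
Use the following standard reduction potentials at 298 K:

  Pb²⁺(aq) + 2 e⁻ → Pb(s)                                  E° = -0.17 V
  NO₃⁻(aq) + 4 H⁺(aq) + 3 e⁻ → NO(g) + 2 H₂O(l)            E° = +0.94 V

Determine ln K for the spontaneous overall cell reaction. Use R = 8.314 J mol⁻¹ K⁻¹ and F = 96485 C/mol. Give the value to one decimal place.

259.4

Cathode: NO₃⁻/NO; anode: Pb²⁺/Pb. E°cell = (+0.94) − (-0.17) = +1.11 V, with n = 6.
ΔG° = −nFE° = −RT ln K, so ln K = nFE°/(RT) = (6)(96485)(+1.11) / ((8.314)(298)) = 259.363.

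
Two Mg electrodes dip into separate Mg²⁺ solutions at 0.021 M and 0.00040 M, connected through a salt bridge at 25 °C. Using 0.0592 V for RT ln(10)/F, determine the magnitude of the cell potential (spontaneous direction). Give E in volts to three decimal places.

For a concentration cell E°cell = 0. The 0.021 M side is the cathode (reduction is favoured where [Mg²⁺] is higher).
With n = 2, E = −(0.0592/2) log([Mg²⁺]ₐₙ/[Mg²⁺]꜀ₐₜ) = −(0.0592/2) log(0.0004/0.021) = −(0.0592/2)(-1.720) = +0.051 V.

+0.051 V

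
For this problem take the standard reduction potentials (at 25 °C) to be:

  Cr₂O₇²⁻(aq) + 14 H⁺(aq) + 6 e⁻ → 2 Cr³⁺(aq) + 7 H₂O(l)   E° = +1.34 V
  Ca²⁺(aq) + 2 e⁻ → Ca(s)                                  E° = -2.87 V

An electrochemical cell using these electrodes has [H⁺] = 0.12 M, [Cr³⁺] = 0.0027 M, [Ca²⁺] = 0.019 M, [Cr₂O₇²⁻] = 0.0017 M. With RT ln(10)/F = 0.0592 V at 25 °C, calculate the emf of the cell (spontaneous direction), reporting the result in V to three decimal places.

+4.157 V

Cr₂O₇²⁻/Cr³⁺ is the cathode (higher E°), Ca²⁺/Ca the anode: E°cell = +1.34 − (-2.87) = +4.21 V, n = 6.
Overall: Cr₂O₇²⁻(aq) + 14 H⁺(aq) + 3 Ca(s) → 2 Cr³⁺(aq) + 7 H₂O(l) + 3 Ca²⁺(aq)
Q = [Cr³⁺]^2·[Ca²⁺]^3 / ([Cr₂O₇²⁻]·[H⁺]^14); log Q = 5.360.
E = E° − (0.0592/n) log Q = +4.21 − (0.0592/6)(5.360) = +4.157 V.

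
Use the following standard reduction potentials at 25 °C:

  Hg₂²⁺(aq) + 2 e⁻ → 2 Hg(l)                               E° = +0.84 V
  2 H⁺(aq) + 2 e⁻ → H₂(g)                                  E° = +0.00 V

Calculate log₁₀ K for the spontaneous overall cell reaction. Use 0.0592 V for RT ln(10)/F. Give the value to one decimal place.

Cathode: Hg₂²⁺/Hg; anode: H⁺/H₂. E°cell = +0.84 V, n = 2.
log K = nE°cell / 0.0592 = (2)(+0.84) / 0.0592 = 28.4.

28.4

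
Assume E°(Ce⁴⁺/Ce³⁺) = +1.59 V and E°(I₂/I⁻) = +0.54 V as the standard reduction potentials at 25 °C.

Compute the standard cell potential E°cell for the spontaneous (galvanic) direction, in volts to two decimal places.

+1.05 V

The Ce⁴⁺/Ce³⁺ couple has the higher reduction potential, so it is the cathode; I₂/I⁻ is oxidised at the anode.
E°cell = E°(cathode) − E°(anode) = (+1.59) − (+0.54) = +1.05 V.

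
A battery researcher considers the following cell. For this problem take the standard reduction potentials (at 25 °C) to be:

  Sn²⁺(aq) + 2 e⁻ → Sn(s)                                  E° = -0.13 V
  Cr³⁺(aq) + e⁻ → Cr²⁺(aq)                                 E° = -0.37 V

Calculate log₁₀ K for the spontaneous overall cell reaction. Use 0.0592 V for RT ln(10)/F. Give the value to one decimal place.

Cathode: Sn²⁺/Sn; anode: Cr³⁺/Cr²⁺. E°cell = +0.24 V, n = 2.
log K = nE°cell / 0.0592 = (2)(+0.24) / 0.0592 = 8.1.

8.1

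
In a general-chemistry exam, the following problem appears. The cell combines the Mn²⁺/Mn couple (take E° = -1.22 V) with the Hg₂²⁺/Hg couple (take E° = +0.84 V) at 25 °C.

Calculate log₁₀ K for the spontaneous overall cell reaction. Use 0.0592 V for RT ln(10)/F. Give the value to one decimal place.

69.6

Cathode: Hg₂²⁺/Hg; anode: Mn²⁺/Mn. E°cell = +2.06 V, n = 2.
log K = nE°cell / 0.0592 = (2)(+2.06) / 0.0592 = 69.6.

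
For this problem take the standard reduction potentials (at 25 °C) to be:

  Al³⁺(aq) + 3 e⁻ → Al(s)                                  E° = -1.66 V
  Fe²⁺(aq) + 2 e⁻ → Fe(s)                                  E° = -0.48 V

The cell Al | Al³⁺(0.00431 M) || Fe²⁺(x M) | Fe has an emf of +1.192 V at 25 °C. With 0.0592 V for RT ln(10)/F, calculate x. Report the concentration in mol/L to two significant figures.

0.067 M

Fe²⁺/Fe is the cathode, Al³⁺/Al the anode: E°cell = +1.18 V, n = 6.
Overall reaction: 3 Fe²⁺(aq) + 2 Al(s) → 3 Fe(s) + 2 Al³⁺(aq); Q = [Al³⁺]^2/[Fe²⁺]^3.
From E = E° − (0.0592/n) log Q: log Q = (E° − E)·n/0.0592 = (+1.18 − (+1.192))·6/0.0592 = -1.2162.
So 3·log[Fe²⁺] = 2·log(0.00431) − log Q = -4.7310 − (-1.2162) = -3.5148; log[Fe²⁺] = -3.5148 / 3 = -1.1716; [Fe²⁺] = 10^(-1.1716) ≈ 0.067 M.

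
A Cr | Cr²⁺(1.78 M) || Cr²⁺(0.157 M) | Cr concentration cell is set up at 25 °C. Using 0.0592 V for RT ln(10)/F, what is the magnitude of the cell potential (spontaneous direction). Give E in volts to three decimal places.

+0.031 V

For a concentration cell E°cell = 0. The 1.78 M side is the cathode (reduction is favoured where [Cr²⁺] is higher).
With n = 2, E = −(0.0592/2) log([Cr²⁺]ₐₙ/[Cr²⁺]꜀ₐₜ) = −(0.0592/2) log(0.157/1.78) = −(0.0592/2)(-1.055) = +0.031 V.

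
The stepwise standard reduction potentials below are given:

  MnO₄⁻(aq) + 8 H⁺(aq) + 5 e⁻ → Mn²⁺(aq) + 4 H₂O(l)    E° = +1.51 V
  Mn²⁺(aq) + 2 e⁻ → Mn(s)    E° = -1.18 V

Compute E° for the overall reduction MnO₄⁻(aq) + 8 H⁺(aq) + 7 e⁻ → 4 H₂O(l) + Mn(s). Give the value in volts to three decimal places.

Since ΔG° = −nFE° is additive over sequential reductions, n₃E°₃ = n₁E°₁ + n₂E°₂.
E°₃ = (5×+1.51 + 2×-1.18) / 7 = (+5.190) / 7 = +0.741 V.
E° values themselves are not directly additive — weighting by electron count is essential.

+0.741 V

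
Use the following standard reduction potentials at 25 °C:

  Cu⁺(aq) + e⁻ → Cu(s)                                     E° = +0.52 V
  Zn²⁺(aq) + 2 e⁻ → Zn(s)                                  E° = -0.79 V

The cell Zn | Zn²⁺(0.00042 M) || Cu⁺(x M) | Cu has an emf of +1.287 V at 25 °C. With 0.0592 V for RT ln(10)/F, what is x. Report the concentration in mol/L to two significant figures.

0.0084 M

Cu⁺/Cu is the cathode, Zn²⁺/Zn the anode: E°cell = +1.31 V, n = 2.
Overall reaction: 2 Cu⁺(aq) + Zn(s) → 2 Cu(s) + Zn²⁺(aq); Q = [Zn²⁺]^1/[Cu⁺]^2.
From E = E° − (0.0592/n) log Q: log Q = (E° − E)·n/0.0592 = (+1.31 − (+1.287))·2/0.0592 = 0.7770.
So 2·log[Cu⁺] = 1·log(0.00042) − log Q = -3.3768 − (0.7770) = -4.1538; log[Cu⁺] = -4.1538 / 2 = -2.0769; [Cu⁺] = 10^(-2.0769) ≈ 0.0084 M.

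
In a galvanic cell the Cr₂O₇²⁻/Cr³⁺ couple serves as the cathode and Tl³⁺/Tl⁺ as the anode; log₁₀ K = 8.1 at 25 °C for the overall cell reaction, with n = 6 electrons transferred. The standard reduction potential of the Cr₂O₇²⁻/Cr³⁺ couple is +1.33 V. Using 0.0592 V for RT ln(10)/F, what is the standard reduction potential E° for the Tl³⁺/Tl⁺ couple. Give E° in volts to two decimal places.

+1.25 V

E°cell = (0.0592/n)·log K = (0.0592/6)(8.1) = +0.080 V.
Since Cr₂O₇²⁻/Cr³⁺ is the cathode and Tl³⁺/Tl⁺ the anode, E°cell = E°(Cr₂O₇²⁻/Cr³⁺) − E°(Tl³⁺/Tl⁺).
So E°(Tl³⁺/Tl⁺) = E°(Cr₂O₇²⁻/Cr³⁺) − E°cell = (+1.33) − (+0.080) = +1.25 V.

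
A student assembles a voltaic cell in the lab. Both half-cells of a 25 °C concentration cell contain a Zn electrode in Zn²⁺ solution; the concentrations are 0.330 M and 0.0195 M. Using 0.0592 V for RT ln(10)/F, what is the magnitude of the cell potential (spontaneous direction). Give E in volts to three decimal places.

For a concentration cell E°cell = 0. The 0.330 M side is the cathode (reduction is favoured where [Zn²⁺] is higher).
With n = 2, E = −(0.0592/2) log([Zn²⁺]ₐₙ/[Zn²⁺]꜀ₐₜ) = −(0.0592/2) log(0.0195/0.33) = −(0.0592/2)(-1.228) = +0.036 V.

+0.036 V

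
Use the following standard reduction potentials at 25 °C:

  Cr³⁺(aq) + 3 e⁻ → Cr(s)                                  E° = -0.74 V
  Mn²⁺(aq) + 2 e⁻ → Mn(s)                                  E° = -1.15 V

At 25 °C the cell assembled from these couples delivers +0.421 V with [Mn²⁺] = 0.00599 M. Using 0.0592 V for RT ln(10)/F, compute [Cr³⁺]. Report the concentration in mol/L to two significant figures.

0.0017 M

Cr³⁺/Cr is the cathode, Mn²⁺/Mn the anode: E°cell = +0.41 V, n = 6.
Overall reaction: 2 Cr³⁺(aq) + 3 Mn(s) → 2 Cr(s) + 3 Mn²⁺(aq); Q = [Mn²⁺]^3/[Cr³⁺]^2.
From E = E° − (0.0592/n) log Q: log Q = (E° − E)·n/0.0592 = (+0.41 − (+0.421))·6/0.0592 = -1.1149.
So 2·log[Cr³⁺] = 3·log(0.00599) − log Q = -6.6677 − (-1.1149) = -5.5528; log[Cr³⁺] = -5.5528 / 2 = -2.7764; [Cr³⁺] = 10^(-2.7764) ≈ 0.0017 M.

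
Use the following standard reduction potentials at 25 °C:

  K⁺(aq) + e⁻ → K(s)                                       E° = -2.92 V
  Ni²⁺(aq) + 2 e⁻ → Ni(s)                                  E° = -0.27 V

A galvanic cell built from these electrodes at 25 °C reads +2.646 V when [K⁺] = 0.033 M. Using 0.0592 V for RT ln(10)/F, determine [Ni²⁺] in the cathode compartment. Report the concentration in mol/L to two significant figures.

Ni²⁺/Ni is the cathode, K⁺/K the anode: E°cell = +2.65 V, n = 2.
Overall reaction: Ni²⁺(aq) + 2 K(s) → Ni(s) + 2 K⁺(aq); Q = [K⁺]^2/[Ni²⁺]^1.
From E = E° − (0.0592/n) log Q: log Q = (E° − E)·n/0.0592 = (+2.65 − (+2.646))·2/0.0592 = 0.1351.
So 1·log[Ni²⁺] = 2·log(0.033) − log Q = -2.9630 − (0.1351) = -3.0981; [Ni²⁺] = 10^(-3.0981) ≈ 0.00080 M.

0.00080 M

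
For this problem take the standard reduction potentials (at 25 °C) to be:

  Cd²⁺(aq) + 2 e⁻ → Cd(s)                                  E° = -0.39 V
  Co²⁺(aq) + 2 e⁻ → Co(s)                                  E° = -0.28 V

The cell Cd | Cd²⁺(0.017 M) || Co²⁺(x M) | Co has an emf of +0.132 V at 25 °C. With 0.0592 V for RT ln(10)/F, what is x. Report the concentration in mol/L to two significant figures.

0.094 M

Co²⁺/Co is the cathode, Cd²⁺/Cd the anode: E°cell = +0.11 V, n = 2.
Overall reaction: Co²⁺(aq) + Cd(s) → Co(s) + Cd²⁺(aq); Q = [Cd²⁺]^1/[Co²⁺]^1.
From E = E° − (0.0592/n) log Q: log Q = (E° − E)·n/0.0592 = (+0.11 − (+0.132))·2/0.0592 = -0.7432.
So 1·log[Co²⁺] = 1·log(0.017) − log Q = -1.7696 − (-0.7432) = -1.0264; [Co²⁺] = 10^(-1.0264) ≈ 0.094 M.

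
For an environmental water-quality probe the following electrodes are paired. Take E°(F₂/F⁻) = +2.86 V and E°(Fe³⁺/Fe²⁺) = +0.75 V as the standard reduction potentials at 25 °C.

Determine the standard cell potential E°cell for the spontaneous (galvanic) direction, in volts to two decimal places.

+2.11 V

The F₂/F⁻ couple has the higher reduction potential, so it is the cathode; Fe³⁺/Fe²⁺ is oxidised at the anode.
E°cell = E°(cathode) − E°(anode) = (+2.86) − (+0.75) = +2.11 V.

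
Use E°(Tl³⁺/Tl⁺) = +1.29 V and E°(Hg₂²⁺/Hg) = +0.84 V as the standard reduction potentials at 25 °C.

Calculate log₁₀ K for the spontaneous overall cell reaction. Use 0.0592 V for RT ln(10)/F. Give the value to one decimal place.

Cathode: Tl³⁺/Tl⁺; anode: Hg₂²⁺/Hg. E°cell = +0.45 V, n = 2.
log K = nE°cell / 0.0592 = (2)(+0.45) / 0.0592 = 15.2.

15.2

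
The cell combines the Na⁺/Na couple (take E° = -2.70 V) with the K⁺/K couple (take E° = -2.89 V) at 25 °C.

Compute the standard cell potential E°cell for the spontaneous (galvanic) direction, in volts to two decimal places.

+0.19 V

The Na⁺/Na couple has the higher reduction potential, so it is the cathode; K⁺/K is oxidised at the anode.
E°cell = E°(cathode) − E°(anode) = (-2.70) − (-2.89) = +0.19 V.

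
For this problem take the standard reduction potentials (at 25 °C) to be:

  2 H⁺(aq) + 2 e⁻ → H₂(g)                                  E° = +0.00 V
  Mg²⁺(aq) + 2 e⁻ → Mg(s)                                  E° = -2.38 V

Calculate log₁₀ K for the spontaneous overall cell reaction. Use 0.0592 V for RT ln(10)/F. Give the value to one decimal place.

80.4

Cathode: H⁺/H₂; anode: Mg²⁺/Mg. E°cell = +2.38 V, n = 2.
log K = nE°cell / 0.0592 = (2)(+2.38) / 0.0592 = 80.4.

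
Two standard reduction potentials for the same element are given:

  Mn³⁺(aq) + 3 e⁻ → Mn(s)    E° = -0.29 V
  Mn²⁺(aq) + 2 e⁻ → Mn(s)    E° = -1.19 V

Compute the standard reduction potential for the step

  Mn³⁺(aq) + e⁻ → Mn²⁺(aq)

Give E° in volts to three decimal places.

+1.510 V

Sequential free energies add, so n₃E°₃ = n₁E°₁ + n₂E°₂.
With n₃ = 3, and the known step contributing 2×(-1.19) V, the unknown satisfies 1·E° = 3×(-0.29) − 2×(-1.19) = +1.510.
E° = +1.510 / 1 = +1.510 V.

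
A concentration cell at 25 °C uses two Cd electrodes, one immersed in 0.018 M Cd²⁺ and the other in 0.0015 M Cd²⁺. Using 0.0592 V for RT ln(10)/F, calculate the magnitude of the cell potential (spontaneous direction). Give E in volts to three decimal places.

+0.032 V

For a concentration cell E°cell = 0. The 0.018 M side is the cathode (reduction is favoured where [Cd²⁺] is higher).
With n = 2, E = −(0.0592/2) log([Cd²⁺]ₐₙ/[Cd²⁺]꜀ₐₜ) = −(0.0592/2) log(0.0015/0.018) = −(0.0592/2)(-1.079) = +0.032 V.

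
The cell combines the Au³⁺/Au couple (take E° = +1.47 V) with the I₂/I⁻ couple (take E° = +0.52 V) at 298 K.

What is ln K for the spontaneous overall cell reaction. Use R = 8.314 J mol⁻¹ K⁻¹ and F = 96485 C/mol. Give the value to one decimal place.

Cathode: Au³⁺/Au; anode: I₂/I⁻. E°cell = (+1.47) − (+0.52) = +0.95 V, with n = 6.
ΔG° = −nFE° = −RT ln K, so ln K = nFE°/(RT) = (6)(96485)(+0.95) / ((8.314)(298)) = 221.977.

222.0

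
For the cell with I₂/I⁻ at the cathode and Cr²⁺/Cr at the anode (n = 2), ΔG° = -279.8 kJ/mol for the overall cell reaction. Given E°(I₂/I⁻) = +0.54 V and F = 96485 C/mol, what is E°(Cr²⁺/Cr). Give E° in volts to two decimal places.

-0.91 V

E°cell = −ΔG°/(nF) = −(-279.8×10³)/((2)(96485)) = +1.450 V.
Since I₂/I⁻ is the cathode and Cr²⁺/Cr the anode, E°cell = E°(I₂/I⁻) − E°(Cr²⁺/Cr).
So E°(Cr²⁺/Cr) = E°(I₂/I⁻) − E°cell = (+0.54) − (+1.450) = -0.91 V.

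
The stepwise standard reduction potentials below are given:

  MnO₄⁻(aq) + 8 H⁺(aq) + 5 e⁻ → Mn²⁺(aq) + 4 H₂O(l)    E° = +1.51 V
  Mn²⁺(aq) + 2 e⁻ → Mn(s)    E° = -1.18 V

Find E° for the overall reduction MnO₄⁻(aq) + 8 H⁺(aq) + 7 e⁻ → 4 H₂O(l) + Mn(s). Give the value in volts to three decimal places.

+0.741 V

Since ΔG° = −nFE° is additive over sequential reductions, n₃E°₃ = n₁E°₁ + n₂E°₂.
E°₃ = (5×+1.51 + 2×-1.18) / 7 = (+5.190) / 7 = +0.741 V.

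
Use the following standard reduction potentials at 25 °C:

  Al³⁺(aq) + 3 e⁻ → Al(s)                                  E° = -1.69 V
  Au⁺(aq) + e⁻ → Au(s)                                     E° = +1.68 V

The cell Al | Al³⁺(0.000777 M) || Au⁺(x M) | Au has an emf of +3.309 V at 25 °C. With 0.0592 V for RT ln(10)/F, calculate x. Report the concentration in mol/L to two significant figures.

0.0086 M

Au⁺/Au is the cathode, Al³⁺/Al the anode: E°cell = +3.37 V, n = 3.
Overall reaction: 3 Au⁺(aq) + Al(s) → 3 Au(s) + Al³⁺(aq); Q = [Al³⁺]^1/[Au⁺]^3.
From E = E° − (0.0592/n) log Q: log Q = (E° − E)·n/0.0592 = (+3.37 − (+3.309))·3/0.0592 = 3.0912.
So 3·log[Au⁺] = 1·log(0.000777) − log Q = -3.1096 − (3.0912) = -6.2008; log[Au⁺] = -6.2008 / 3 = -2.0669; [Au⁺] = 10^(-2.0669) ≈ 0.0086 M.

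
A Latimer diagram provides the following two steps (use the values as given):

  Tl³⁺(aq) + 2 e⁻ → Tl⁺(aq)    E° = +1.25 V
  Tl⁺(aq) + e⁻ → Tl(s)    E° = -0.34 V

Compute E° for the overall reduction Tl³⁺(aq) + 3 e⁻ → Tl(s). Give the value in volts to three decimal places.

Since ΔG° = −nFE° is additive over sequential reductions, n₃E°₃ = n₁E°₁ + n₂E°₂.
E°₃ = (2×+1.25 + 1×-0.34) / 3 = (+2.160) / 3 = +0.720 V.

+0.720 V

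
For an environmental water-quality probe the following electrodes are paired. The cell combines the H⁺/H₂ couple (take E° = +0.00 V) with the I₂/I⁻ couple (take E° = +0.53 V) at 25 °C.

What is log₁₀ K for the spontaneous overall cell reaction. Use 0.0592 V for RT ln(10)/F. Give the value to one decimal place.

Cathode: I₂/I⁻; anode: H⁺/H₂. E°cell = +0.53 V, n = 2.
log K = nE°cell / 0.0592 = (2)(+0.53) / 0.0592 = 17.9.

17.9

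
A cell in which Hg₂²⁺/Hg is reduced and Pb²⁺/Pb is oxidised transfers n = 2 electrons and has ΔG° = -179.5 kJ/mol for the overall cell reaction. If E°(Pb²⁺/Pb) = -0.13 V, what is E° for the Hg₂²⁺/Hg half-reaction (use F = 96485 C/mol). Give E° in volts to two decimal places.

+0.80 V

E°cell = −ΔG°/(nF) = −(-179.5×10³)/((2)(96485)) = +0.930 V.
Since Hg₂²⁺/Hg is the cathode and Pb²⁺/Pb the anode, E°cell = E°(Hg₂²⁺/Hg) − E°(Pb²⁺/Pb).
So E°(Hg₂²⁺/Hg) = E°cell + E°(Pb²⁺/Pb) = +0.930 + (-0.13) = +0.80 V.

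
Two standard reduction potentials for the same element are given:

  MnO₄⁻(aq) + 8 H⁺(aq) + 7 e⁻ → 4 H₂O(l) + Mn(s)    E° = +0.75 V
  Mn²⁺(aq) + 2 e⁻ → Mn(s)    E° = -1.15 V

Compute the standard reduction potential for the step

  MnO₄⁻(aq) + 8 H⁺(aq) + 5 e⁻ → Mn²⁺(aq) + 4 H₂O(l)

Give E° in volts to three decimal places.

+1.510 V

Sequential free energies add, so n₃E°₃ = n₁E°₁ + n₂E°₂.
With n₃ = 7, and the known step contributing 2×(-1.15) V, the unknown satisfies 5·E° = 7×(+0.75) − 2×(-1.15) = +7.550.
E° = +7.550 / 5 = +1.510 V.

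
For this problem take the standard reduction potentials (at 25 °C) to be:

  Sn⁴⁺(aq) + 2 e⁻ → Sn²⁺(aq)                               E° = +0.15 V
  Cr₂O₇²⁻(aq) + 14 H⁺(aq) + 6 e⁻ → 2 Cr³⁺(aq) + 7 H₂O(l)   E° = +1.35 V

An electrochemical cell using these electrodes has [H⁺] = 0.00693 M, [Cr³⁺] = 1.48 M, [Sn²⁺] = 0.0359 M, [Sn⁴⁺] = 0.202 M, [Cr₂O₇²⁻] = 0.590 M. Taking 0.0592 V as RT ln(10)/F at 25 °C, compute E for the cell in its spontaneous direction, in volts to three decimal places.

+0.874 V

Cr₂O₇²⁻/Cr³⁺ is the cathode (higher E°), Sn⁴⁺/Sn²⁺ the anode: E°cell = +1.35 − (+0.15) = +1.20 V, n = 6.
Overall: Cr₂O₇²⁻(aq) + 14 H⁺(aq) + 3 Sn²⁺(aq) → 2 Cr³⁺(aq) + 7 H₂O(l) + 3 Sn⁴⁺(aq)
Q = [Cr³⁺]^2·[Sn⁴⁺]^3 / ([Cr₂O₇²⁻]·[H⁺]^14·[Sn²⁺]^3); log Q = 33.050.
E = E° − (0.0592/n) log Q = +1.20 − (0.0592/6)(33.050) = +0.874 V.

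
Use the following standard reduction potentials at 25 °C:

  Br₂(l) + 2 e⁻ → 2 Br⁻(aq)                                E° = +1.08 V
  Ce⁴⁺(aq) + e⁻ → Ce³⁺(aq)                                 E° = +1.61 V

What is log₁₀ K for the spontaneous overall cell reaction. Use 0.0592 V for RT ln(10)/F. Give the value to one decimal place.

Cathode: Ce⁴⁺/Ce³⁺; anode: Br₂/Br⁻. E°cell = +0.53 V, n = 2.
log K = nE°cell / 0.0592 = (2)(+0.53) / 0.0592 = 17.9.

17.9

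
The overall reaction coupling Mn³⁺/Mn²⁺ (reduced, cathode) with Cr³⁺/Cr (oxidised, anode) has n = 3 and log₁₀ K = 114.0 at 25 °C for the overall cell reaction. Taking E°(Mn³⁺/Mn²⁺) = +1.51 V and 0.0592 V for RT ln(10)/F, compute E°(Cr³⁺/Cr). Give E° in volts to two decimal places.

-0.74 V

E°cell = (0.0592/n)·log K = (0.0592/3)(114.0) = +2.250 V.
Since Mn³⁺/Mn²⁺ is the cathode and Cr³⁺/Cr the anode, E°cell = E°(Mn³⁺/Mn²⁺) − E°(Cr³⁺/Cr).
So E°(Cr³⁺/Cr) = E°(Mn³⁺/Mn²⁺) − E°cell = (+1.51) − (+2.250) = -0.74 V.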